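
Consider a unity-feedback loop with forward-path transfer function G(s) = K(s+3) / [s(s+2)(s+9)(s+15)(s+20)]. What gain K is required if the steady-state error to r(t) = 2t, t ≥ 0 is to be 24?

150

The open loop has one pole at the origin → type 1 system.
K_v = lim_{s→0} s·G(s) = K·3 / (2·9·15·20) = (1/1800)·K.
e_ss = 2/K_v = 24 ⇒ K_v = 1/12 ⇒ K = (1/12)/(1/1800) = 150.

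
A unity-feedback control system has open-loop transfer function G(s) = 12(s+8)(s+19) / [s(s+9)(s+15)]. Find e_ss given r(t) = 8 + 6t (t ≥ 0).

The open loop has one pole at the origin → type 1 system. By superposition:
  • 8: tracked with zero error.
  • 6t: e_ss = 6/K_v with K_v=608/45 → 135/304.
Total e_ss = 135/304.

135/304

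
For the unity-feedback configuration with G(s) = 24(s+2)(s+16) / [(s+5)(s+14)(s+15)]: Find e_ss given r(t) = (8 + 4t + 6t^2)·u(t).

No free integrators in G(s): this is a type 0 system. Taking each input component in turn:
  • 8: e_ss = 8/(1+K_p) with K_p=128/175 → 1400/303.
  • 4t: a type-0 system cannot track it, e_ss → ∞.
  • 6t^2: a type-0 system cannot track it, e_ss → ∞.
The unbounded component dominates.

infinity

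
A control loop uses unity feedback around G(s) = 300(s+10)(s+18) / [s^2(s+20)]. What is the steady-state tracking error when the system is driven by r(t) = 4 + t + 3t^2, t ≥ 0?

System type = 2 (two poles at s=0). Taking each input component in turn:
  • 4: tracked with zero error.
  • t: tracked with zero error.
  • 3t^2: e_ss = 6/K_a with K_a=2700 → 1/450.
Total e_ss = 1/450.

1/450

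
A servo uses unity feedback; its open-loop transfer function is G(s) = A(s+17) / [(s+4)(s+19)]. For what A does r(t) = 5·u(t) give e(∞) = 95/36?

4

No free integrators in G(s): this is a type 0 system.
K_p = lim_{s→0} G(s) = A·17 / (4·19) = (17/76)·A.
e_ss = 5/(1 + K_p) = 95/36 ⇒ 1 + (17/76)·A = 36/19 ⇒ A = 4.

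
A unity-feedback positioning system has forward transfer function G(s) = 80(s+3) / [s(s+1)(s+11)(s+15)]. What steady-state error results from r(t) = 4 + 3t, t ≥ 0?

2.0625

One free integrator in G(s): this is a type 1 system. By superposition:
  • 4: tracked with zero error.
  • 3t: e_ss = 3/K_v with K_v=16/11 → 2.0625.
Total e_ss = 2.0625.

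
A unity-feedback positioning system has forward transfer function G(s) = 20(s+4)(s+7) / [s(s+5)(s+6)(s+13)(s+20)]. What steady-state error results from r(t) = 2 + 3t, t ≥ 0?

One free integrator in G(s): this is a type 1 system. By superposition:
  • 2: tracked with zero error.
  • 3t: e_ss = 3/K_v with K_v=14/195 → 585/14.
Total e_ss = 585/14.

585/14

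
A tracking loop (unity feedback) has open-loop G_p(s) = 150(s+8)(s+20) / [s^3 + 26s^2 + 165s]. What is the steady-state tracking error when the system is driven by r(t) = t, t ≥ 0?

11/1600

Factoring s from the denominator leaves a polynomial with constant term 165, so the system is type 1.
K_v = lim_{s→0} s·G_p(s) = 150·8·20 / 165 = 1600/11.
e_ss = 1/K_v = 1/(1600/11) = 11/1600.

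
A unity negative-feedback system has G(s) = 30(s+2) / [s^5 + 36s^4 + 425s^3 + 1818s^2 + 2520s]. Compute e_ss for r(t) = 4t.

168

Factoring s from the denominator leaves a polynomial with constant term 2520, so the system is type 1.
K_v = lim_{s→0} s·G(s) = 30·2 / 2520 = 1/42.
e_ss = 4/K_v = 4/(1/42) = 168.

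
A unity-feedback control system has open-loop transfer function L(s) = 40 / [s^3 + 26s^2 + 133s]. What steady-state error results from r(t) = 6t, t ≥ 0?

Lowest-order denominator term is 133s, so the open loop has 1 pole at the origin → type 1 system.
K_v = lim_{s→0} s·L(s) = 40 / 133 = 40/133.
e_ss = 6/K_v = 6/(40/133) = 19.95.

19.95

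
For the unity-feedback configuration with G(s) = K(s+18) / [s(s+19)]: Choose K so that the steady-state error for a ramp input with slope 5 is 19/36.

The open loop has one pole at the origin → type 1 system.
K_v = lim_{s→0} s·G(s) = K·18 / (19) = (18/19)·K.
e_ss = 5/K_v = 19/36 ⇒ K_v = 180/19 ⇒ K = (180/19)/(18/19) = 10.

10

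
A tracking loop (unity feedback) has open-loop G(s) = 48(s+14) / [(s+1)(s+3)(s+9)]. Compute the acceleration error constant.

System type = 0 (no poles at s=0).
K_a = lim_{s→0} s^2·G(s) = 0 (the extra factor of s kills the finite limit).

0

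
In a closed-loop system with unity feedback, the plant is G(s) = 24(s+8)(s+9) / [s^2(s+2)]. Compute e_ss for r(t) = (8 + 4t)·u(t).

0

Two free integrators in G(s): this is a type 2 system. Taking each input component in turn:
  • 8: tracked with zero error.
  • 4t: tracked with zero error.
Total e_ss = 0.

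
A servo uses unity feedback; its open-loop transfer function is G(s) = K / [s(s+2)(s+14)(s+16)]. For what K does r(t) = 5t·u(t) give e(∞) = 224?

System type = 1 (one pole at s=0).
K_v = lim_{s→0} s·G(s) = K / (2·14·16) = (1/448)·K.
e_ss = 5/K_v = 224 ⇒ K_v = 5/224 ⇒ K = (5/224)/(1/448) = 10.

10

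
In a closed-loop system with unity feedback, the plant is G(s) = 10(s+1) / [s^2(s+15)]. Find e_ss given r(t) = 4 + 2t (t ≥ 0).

0

G(s) has two factors of s in the denominator, so the system is type 2. Taking each input component in turn:
  • 4: tracked with zero error.
  • 2t: tracked with zero error.
Total e_ss = 0.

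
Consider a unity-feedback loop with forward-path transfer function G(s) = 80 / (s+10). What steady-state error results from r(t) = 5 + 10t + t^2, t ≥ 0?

No free integrators in G(s): this is a type 0 system. By superposition:
  • 5: e_ss = 5/(1+K_p) with K_p=8 → 5/9.
  • 10t: a type-0 system cannot track it, e_ss → ∞.
  • t^2: a type-0 system cannot track it, e_ss → ∞.
The unbounded component dominates.

infinity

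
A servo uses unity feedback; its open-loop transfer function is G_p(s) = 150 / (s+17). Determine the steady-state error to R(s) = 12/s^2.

infinity

System type = 0 (no poles at s=0).
K_v = lim_{s→0} s·G_p(s) = 0; the steady-state error to this ramp input grows without bound.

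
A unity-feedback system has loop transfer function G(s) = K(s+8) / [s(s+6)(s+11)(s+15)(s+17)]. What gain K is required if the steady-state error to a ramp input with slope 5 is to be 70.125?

One free integrator in G(s): this is a type 1 system.
K_v = lim_{s→0} s·G(s) = K·8 / (6·11·15·17) = (4/8415)·K.
e_ss = 5/K_v = 70.125 ⇒ K_v = 40/561 ⇒ K = (40/561)/(4/8415) = 150.

150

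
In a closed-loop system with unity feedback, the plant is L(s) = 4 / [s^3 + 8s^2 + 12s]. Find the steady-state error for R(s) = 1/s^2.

3

Lowest-order denominator term is 12s, so the open loop has 1 pole at the origin → type 1 system.
K_v = lim_{s→0} s·L(s) = 4 / 12 = 1/3.
e_ss = 1/K_v = 1/(1/3) = 3.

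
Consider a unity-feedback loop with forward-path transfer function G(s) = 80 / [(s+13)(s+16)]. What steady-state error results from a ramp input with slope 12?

The open loop has no poles at the origin → type 0 system.
K_v = lim_{s→0} s·G(s) = 0; the steady-state error to this ramp input grows without bound.

infinity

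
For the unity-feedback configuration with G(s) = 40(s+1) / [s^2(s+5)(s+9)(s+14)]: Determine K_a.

Two free integrators in G(s): this is a type 2 system.
K_a = lim_{s→0} s^2·G(s) = 40·1 / (5·9·14) = 4/63.

4/63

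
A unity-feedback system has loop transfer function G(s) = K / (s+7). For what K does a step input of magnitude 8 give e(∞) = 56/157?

150

No free integrators in G(s): this is a type 0 system.
K_p = lim_{s→0} G(s) = K / (7) = (1/7)·K.
e_ss = 8/(1 + K_p) = 56/157 ⇒ 1 + (1/7)·K = 157/7 ⇒ K = 150.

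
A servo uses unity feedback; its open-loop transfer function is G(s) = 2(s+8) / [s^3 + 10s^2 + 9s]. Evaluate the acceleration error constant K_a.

Factoring s from the denominator leaves a polynomial with constant term 9, so the system is type 1.
K_a = lim_{s→0} s^2·G(s) = 0 (the extra factor of s kills the finite limit).

0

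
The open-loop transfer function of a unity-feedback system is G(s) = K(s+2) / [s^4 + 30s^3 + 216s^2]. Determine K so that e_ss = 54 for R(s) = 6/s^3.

The denominator has no term below 216s^2 — 2 poles at s=0, type 2.
K_a = lim_{s→0} s^2·G(s) = K·2 / 216 = (1/108)·K.
e_ss = 6/K_a = 54 ⇒ K_a = 1/9 ⇒ K = (1/9)/(1/108) = 12.

12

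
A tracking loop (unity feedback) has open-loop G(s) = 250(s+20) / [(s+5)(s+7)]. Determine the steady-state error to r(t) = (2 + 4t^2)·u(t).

G(s) has no factors of s in the denominator, so the system is type 0. Taking each input component in turn:
  • 2: e_ss = 2/(1+K_p) with K_p=1000/7 → 14/1007.
  • 4t^2: a type-0 system cannot track it, e_ss → ∞.
The unbounded component dominates.

infinity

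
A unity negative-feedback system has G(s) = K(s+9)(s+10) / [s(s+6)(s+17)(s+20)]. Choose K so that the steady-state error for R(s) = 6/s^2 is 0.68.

One free integrator in G(s): this is a type 1 system.
K_v = lim_{s→0} s·G(s) = K·9·10 / (6·17·20) = (3/68)·K.
e_ss = 6/K_v = 0.68 ⇒ K_v = 150/17 ⇒ K = (150/17)/(3/68) = 200.

200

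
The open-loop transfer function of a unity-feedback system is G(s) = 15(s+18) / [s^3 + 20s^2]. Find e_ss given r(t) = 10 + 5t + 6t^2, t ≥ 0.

8/9

Factoring s^2 from the denominator leaves a polynomial with constant term 20, so the system is type 2. Taking each input component in turn:
  • 10: tracked with zero error.
  • 5t: tracked with zero error.
  • 6t^2: e_ss = 12/K_a with K_a=13.5 → 8/9.
Total e_ss = 8/9.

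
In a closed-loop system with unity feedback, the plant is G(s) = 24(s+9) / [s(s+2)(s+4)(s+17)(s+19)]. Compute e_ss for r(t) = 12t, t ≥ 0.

G(s) has one factor of s in the denominator, so the system is type 1.
K_v = lim_{s→0} s·G(s) = 24·9 / (2·4·17·19) = 27/323.
e_ss = 12/K_v = 12/(27/323) = 1292/9.

1292/9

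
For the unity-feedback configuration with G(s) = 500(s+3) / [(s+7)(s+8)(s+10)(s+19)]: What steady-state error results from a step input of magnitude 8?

4256/607

No free integrators in G(s): this is a type 0 system.
K_p = lim_{s→0} G(s) = 500·3 / (7·8·10·19) = 75/532.
e_ss = 8/(1 + K_p) = 8/(607/532) = 4256/607.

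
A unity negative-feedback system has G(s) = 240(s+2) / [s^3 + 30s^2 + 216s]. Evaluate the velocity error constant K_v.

20/9

The denominator has no term below 216s — 1 pole at s=0, type 1.
K_v = lim_{s→0} s·G(s) = 240·2 / 216 = 20/9.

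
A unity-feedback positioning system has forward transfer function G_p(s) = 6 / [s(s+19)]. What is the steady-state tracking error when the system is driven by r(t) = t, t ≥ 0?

19/6

The open loop has one pole at the origin → type 1 system.
K_v = lim_{s→0} s·G_p(s) = 6 / (19) = 6/19.
e_ss = 1/K_v = 1/(6/19) = 19/6.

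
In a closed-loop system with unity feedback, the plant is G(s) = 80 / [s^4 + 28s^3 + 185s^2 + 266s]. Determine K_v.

Factoring s from the denominator leaves a polynomial with constant term 266, so the system is type 1.
K_v = lim_{s→0} s·G(s) = 80 / 266 = 40/133.

40/133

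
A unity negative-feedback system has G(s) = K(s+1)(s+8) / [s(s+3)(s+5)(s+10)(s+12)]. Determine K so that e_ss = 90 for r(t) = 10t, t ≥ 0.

The open loop has one pole at the origin → type 1 system.
K_v = lim_{s→0} s·G(s) = K·1·8 / (3·5·10·12) = (1/225)·K.
e_ss = 10/K_v = 90 ⇒ K_v = 1/9 ⇒ K = (1/9)/(1/225) = 25.

25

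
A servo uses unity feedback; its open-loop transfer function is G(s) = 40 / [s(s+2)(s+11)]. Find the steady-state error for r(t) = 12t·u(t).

System type = 1 (one pole at s=0).
K_v = lim_{s→0} s·G(s) = 40 / (2·11) = 20/11.
e_ss = 12/K_v = 12/(20/11) = 6.6.

6.6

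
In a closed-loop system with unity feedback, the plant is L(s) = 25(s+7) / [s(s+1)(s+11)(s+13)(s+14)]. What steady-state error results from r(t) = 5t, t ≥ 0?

The open loop has one pole at the origin → type 1 system.
K_v = lim_{s→0} s·L(s) = 25·7 / (1·11·13·14) = 25/286.
e_ss = 5/K_v = 5/(25/286) = 57.2.

57.2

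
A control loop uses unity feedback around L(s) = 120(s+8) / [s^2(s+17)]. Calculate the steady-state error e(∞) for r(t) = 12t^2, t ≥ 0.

0.425

The open loop has two poles at the origin → type 2 system.
K_a = lim_{s→0} s^2·L(s) = 120·8 / (17) = 960/17.
r(t) = 12t^2 gives R(s) = 24/s^3.
e_ss = 24/K_a = 24/(960/17) = 0.425.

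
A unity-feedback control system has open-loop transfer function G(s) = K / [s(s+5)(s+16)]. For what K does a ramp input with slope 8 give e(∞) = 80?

The open loop has one pole at the origin → type 1 system.
K_v = lim_{s→0} s·G(s) = K / (5·16) = 0.0125·K.
e_ss = 8/K_v = 80 ⇒ K_v = 0.1 ⇒ K = 0.1/0.0125 = 8.

8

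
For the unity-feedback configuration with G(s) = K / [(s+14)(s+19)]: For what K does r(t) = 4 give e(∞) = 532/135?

The open loop has no poles at the origin → type 0 system.
K_p = lim_{s→0} G(s) = K / (14·19) = (1/266)·K.
e_ss = 4/(1 + K_p) = 532/135 ⇒ 1 + (1/266)·K = 135/133 ⇒ K = 4.

4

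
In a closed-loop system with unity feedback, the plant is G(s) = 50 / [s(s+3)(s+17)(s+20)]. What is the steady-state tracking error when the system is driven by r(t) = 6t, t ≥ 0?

The open loop has one pole at the origin → type 1 system.
K_v = lim_{s→0} s·G(s) = 50 / (3·17·20) = 5/102.
e_ss = 6/K_v = 6/(5/102) = 122.4.

122.4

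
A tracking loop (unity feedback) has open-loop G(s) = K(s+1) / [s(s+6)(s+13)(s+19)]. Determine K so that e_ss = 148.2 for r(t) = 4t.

40

One free integrator in G(s): this is a type 1 system.
K_v = lim_{s→0} s·G(s) = K·1 / (6·13·19) = (1/1482)·K.
e_ss = 4/K_v = 148.2 ⇒ K_v = 20/741 ⇒ K = (20/741)/(1/1482) = 40.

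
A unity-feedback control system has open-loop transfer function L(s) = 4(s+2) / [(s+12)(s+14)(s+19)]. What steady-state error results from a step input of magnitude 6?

System type = 0 (no poles at s=0).
K_p = lim_{s→0} L(s) = 4·2 / (12·14·19) = 1/399.
e_ss = 6/(1 + K_p) = 6/(400/399) = 5.985.

5.985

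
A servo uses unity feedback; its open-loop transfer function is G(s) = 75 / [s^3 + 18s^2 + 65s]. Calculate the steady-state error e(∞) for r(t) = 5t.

13/3

The denominator has no term below 65s — 1 pole at s=0, type 1.
K_v = lim_{s→0} s·G(s) = 75 / 65 = 15/13.
e_ss = 5/K_v = 5/(15/13) = 13/3.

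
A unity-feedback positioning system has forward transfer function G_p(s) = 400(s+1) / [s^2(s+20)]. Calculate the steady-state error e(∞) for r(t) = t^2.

0.1

The open loop has two poles at the origin → type 2 system.
K_a = lim_{s→0} s^2·G_p(s) = 400·1 / (20) = 20.
r(t) = t^2 gives R(s) = 2/s^3.
e_ss = 2/K_a = 2/20 = 0.1.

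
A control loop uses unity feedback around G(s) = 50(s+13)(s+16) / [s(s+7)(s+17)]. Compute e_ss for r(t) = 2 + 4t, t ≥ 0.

One free integrator in G(s): this is a type 1 system. Treating each term separately:
  • 2: tracked with zero error.
  • 4t: e_ss = 4/K_v with K_v=10400/119 → 119/2600.
Total e_ss = 119/2600.

119/2600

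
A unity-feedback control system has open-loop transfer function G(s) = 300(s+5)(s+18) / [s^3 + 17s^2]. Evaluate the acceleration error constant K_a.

The denominator has no term below 17s^2 — 2 poles at s=0, type 2.
K_a = lim_{s→0} s^2·G(s) = 300·5·18 / 17 = 27000/17.

27000/17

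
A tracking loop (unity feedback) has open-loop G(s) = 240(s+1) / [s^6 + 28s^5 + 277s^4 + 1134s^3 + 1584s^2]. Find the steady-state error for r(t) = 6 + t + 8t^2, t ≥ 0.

Factoring s^2 from the denominator leaves a polynomial with constant term 1584, so the system is type 2. Treating each term separately:
  • 6: tracked with zero error.
  • t: tracked with zero error.
  • 8t^2: e_ss = 16/K_a with K_a=5/33 → 105.6.
Total e_ss = 105.6.

105.6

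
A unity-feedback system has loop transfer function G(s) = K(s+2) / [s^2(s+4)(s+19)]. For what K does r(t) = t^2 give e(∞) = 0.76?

Two free integrators in G(s): this is a type 2 system.
K_a = lim_{s→0} s^2·G(s) = K·2 / (4·19) = (1/38)·K.
e_ss = 2/K_a = 0.76 ⇒ K_a = 50/19 ⇒ K = (50/19)/(1/38) = 100.

100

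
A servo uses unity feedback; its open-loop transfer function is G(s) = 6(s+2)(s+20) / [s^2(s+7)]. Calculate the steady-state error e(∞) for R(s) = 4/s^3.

System type = 2 (two poles at s=0).
K_a = lim_{s→0} s^2·G(s) = 6·2·20 / (7) = 240/7.
r(t) = 2t^2 gives R(s) = 4/s^3.
e_ss = 4/K_a = 4/(240/7) = 7/60.

7/60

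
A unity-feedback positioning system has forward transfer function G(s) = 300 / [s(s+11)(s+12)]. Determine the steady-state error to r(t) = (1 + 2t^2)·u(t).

G(s) has one factor of s in the denominator, so the system is type 1. Taking each input component in turn:
  • 1: tracked with zero error.
  • 2t^2: a type-1 system cannot track it, e_ss → ∞.
The unbounded component dominates.

infinity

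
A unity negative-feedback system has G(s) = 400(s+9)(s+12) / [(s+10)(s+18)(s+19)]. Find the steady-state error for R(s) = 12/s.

228/259

G(s) has no factors of s in the denominator, so the system is type 0.
K_p = lim_{s→0} G(s) = 400·9·12 / (10·18·19) = 240/19.
e_ss = 12/(1 + K_p) = 12/(259/19) = 228/259.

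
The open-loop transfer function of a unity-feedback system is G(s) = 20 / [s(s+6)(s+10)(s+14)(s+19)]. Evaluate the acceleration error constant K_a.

G(s) has one factor of s in the denominator, so the system is type 1.
K_a = lim_{s→0} s^2·G(s) = 0 (the extra factor of s kills the finite limit).

0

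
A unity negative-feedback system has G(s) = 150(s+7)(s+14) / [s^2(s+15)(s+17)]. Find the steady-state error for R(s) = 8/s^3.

System type = 2 (two poles at s=0).
K_a = lim_{s→0} s^2·G(s) = 150·7·14 / (15·17) = 980/17.
r(t) = 4t^2 gives R(s) = 8/s^3.
e_ss = 8/K_a = 8/(980/17) = 34/245.

34/245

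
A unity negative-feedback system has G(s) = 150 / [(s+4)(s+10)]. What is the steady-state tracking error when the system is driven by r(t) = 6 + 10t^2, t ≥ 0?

No free integrators in G(s): this is a type 0 system. Taking each input component in turn:
  • 6: e_ss = 6/(1+K_p) with K_p=3.75 → 24/19.
  • 10t^2: a type-0 system cannot track it, e_ss → ∞.
The unbounded component dominates.

infinity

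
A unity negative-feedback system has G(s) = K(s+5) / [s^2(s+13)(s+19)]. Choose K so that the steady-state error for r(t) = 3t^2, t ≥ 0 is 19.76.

15

G(s) has two factors of s in the denominator, so the system is type 2.
K_a = lim_{s→0} s^2·G(s) = K·5 / (13·19) = (5/247)·K.
e_ss = 6/K_a = 19.76 ⇒ K_a = 75/247 ⇒ K = (75/247)/(5/247) = 15.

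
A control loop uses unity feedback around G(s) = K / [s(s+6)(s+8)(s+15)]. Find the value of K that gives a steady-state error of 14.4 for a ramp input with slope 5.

250

One free integrator in G(s): this is a type 1 system.
K_v = lim_{s→0} s·G(s) = K / (6·8·15) = (1/720)·K.
e_ss = 5/K_v = 14.4 ⇒ K_v = 25/72 ⇒ K = (25/72)/(1/720) = 250.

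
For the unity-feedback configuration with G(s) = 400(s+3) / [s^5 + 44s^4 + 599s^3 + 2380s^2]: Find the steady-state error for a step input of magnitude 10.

Lowest-order denominator term is 2380s^2, so the open loop has 2 poles at the origin → type 2 system.
K_p = ∞ for a type-2 system; e_ss to a step is zero.

0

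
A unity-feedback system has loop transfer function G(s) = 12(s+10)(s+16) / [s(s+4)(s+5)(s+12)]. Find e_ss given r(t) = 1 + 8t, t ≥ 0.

The open loop has one pole at the origin → type 1 system. By superposition:
  • 1: tracked with zero error.
  • 8t: e_ss = 8/K_v with K_v=8 → 1.
Total e_ss = 1.

1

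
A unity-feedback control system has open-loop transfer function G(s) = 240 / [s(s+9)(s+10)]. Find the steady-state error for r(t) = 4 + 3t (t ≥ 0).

1.125

The open loop has one pole at the origin → type 1 system. By superposition:
  • 4: tracked with zero error.
  • 3t: e_ss = 3/K_v with K_v=8/3 → 1.125.
Total e_ss = 1.125.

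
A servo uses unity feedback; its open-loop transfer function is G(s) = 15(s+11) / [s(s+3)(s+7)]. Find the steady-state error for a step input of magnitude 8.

The open loop has one pole at the origin → type 1 system.
A type-1 system has K_p = ∞, so it tracks a step input with zero steady-state error.

0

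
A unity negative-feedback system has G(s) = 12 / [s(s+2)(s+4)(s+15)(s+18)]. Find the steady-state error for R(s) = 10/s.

The open loop has one pole at the origin → type 1 system.
K_p = ∞ for a type-1 system; e_ss to a step is zero.

0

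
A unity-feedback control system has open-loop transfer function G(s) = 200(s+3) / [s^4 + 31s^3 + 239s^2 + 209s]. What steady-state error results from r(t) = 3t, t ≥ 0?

1.045

The denominator has no term below 209s — 1 pole at s=0, type 1.
K_v = lim_{s→0} s·G(s) = 200·3 / 209 = 600/209.
e_ss = 3/K_v = 3/(600/209) = 1.045.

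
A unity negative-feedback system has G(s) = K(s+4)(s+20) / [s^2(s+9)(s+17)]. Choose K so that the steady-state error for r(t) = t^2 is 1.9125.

Two free integrators in G(s): this is a type 2 system.
K_a = lim_{s→0} s^2·G(s) = K·4·20 / (9·17) = (80/153)·K.
e_ss = 2/K_a = 1.9125 ⇒ K_a = 160/153 ⇒ K = (160/153)/(80/153) = 2.

2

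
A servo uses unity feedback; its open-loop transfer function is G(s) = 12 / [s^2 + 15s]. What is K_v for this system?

0.8

Factoring s from the denominator leaves a polynomial with constant term 15, so the system is type 1.
K_v = lim_{s→0} s·G(s) = 12 / 15 = 0.8.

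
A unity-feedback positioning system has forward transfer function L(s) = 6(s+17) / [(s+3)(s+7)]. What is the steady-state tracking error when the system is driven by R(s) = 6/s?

42/41

System type = 0 (no poles at s=0).
K_p = lim_{s→0} L(s) = 6·17 / (3·7) = 34/7.
e_ss = 6/(1 + K_p) = 6/(41/7) = 42/41.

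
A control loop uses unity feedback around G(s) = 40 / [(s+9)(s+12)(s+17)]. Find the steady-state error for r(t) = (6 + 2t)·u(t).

G(s) has no factors of s in the denominator, so the system is type 0. By superposition:
  • 6: e_ss = 6/(1+K_p) with K_p=10/459 → 2754/469.
  • 2t: a type-0 system cannot track it, e_ss → ∞.
The unbounded component dominates.

infinity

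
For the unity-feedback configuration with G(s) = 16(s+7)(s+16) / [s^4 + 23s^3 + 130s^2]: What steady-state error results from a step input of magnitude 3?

Factoring s^2 from the denominator leaves a polynomial with constant term 130, so the system is type 2.
K_p = ∞ for a type-2 system; e_ss to a step is zero.

0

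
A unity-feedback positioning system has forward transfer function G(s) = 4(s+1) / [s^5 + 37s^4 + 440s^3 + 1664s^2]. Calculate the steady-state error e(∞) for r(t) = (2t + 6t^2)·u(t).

Lowest-order denominator term is 1664s^2, so the open loop has 2 poles at the origin → type 2 system. By superposition:
  • 2t: tracked with zero error.
  • 6t^2: e_ss = 12/K_a with K_a=1/416 → 4992.
Total e_ss = 4992.

4992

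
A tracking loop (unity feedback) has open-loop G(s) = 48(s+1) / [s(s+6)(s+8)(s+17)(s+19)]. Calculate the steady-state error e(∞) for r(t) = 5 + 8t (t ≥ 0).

2584

System type = 1 (one pole at s=0). Treating each term separately:
  • 5: tracked with zero error.
  • 8t: e_ss = 8/K_v with K_v=1/323 → 2584.
Total e_ss = 2584.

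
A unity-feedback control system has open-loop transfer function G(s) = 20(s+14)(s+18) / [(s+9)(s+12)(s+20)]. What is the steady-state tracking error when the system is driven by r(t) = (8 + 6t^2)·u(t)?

The open loop has no poles at the origin → type 0 system. Taking each input component in turn:
  • 8: e_ss = 8/(1+K_p) with K_p=7/3 → 2.4.
  • 6t^2: a type-0 system cannot track it, e_ss → ∞.
The unbounded component dominates.

infinity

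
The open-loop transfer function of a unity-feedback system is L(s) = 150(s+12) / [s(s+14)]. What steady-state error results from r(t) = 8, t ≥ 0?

The open loop has one pole at the origin → type 1 system.
A type-1 system has K_p = ∞, so it tracks a step input with zero steady-state error.

0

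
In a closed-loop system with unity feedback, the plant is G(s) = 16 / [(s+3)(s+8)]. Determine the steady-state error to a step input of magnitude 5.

3

G(s) has no factors of s in the denominator, so the system is type 0.
K_p = lim_{s→0} G(s) = 16 / (3·8) = 2/3.
e_ss = 5/(1 + K_p) = 5/(5/3) = 3.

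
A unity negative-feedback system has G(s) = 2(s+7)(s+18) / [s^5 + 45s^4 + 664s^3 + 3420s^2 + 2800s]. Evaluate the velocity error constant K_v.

Lowest-order denominator term is 2800s, so the open loop has 1 pole at the origin → type 1 system.
K_v = lim_{s→0} s·G(s) = 2·7·18 / 2800 = 0.09.

0.09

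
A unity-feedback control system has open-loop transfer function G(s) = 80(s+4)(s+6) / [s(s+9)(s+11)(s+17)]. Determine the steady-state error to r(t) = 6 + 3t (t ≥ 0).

1683/640

G(s) has one factor of s in the denominator, so the system is type 1. Treating each term separately:
  • 6: tracked with zero error.
  • 3t: e_ss = 3/K_v with K_v=640/561 → 1683/640.
Total e_ss = 1683/640.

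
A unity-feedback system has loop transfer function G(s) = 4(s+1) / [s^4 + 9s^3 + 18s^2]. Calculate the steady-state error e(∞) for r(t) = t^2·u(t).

9

Lowest-order denominator term is 18s^2, so the open loop has 2 poles at the origin → type 2 system.
K_a = lim_{s→0} s^2·G(s) = 4·1 / 18 = 2/9.
r(t) = t^2 gives R(s) = 2/s^3.
e_ss = 2/K_a = 2/(2/9) = 9.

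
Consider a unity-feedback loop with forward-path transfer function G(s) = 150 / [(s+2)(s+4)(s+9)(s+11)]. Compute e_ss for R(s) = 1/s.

The open loop has no poles at the origin → type 0 system.
K_p = lim_{s→0} G(s) = 150 / (2·4·9·11) = 25/132.
e_ss = 1/(1 + K_p) = 1/(157/132) = 132/157.

132/157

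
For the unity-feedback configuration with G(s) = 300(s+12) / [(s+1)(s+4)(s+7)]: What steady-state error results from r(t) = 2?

14/907

G(s) has no factors of s in the denominator, so the system is type 0.
K_p = lim_{s→0} G(s) = 300·12 / (1·4·7) = 900/7.
e_ss = 2/(1 + K_p) = 2/(907/7) = 14/907.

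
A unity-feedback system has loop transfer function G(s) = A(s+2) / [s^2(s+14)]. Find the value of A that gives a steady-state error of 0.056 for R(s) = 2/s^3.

The open loop has two poles at the origin → type 2 system.
K_a = lim_{s→0} s^2·G(s) = A·2 / (14) = (1/7)·A.
e_ss = 2/K_a = 0.056 ⇒ K_a = 250/7 ⇒ A = (250/7)/(1/7) = 250.

250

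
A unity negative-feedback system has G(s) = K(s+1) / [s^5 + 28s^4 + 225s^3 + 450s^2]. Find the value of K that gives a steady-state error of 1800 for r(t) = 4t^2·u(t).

Lowest-order denominator term is 450s^2, so the open loop has 2 poles at the origin → type 2 system.
K_a = lim_{s→0} s^2·G(s) = K·1 / 450 = (1/450)·K.
e_ss = 8/K_a = 1800 ⇒ K_a = 1/225 ⇒ K = (1/225)/(1/450) = 2.

2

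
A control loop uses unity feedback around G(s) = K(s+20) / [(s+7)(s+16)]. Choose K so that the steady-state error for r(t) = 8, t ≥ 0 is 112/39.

The open loop has no poles at the origin → type 0 system.
K_p = lim_{s→0} G(s) = K·20 / (7·16) = (5/28)·K.
e_ss = 8/(1 + K_p) = 112/39 ⇒ 1 + (5/28)·K = 39/14 ⇒ K = 10.

10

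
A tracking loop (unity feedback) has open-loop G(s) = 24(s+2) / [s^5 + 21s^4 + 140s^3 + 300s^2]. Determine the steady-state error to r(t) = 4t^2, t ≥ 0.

The denominator has no term below 300s^2 — 2 poles at s=0, type 2.
K_a = lim_{s→0} s^2·G(s) = 24·2 / 300 = 0.16.
r(t) = 4t^2 gives R(s) = 8/s^3.
e_ss = 8/K_a = 8/0.16 = 50.

50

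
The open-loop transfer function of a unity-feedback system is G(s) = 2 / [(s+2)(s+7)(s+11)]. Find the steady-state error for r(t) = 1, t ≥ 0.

G(s) has no factors of s in the denominator, so the system is type 0.
K_p = lim_{s→0} G(s) = 2 / (2·7·11) = 1/77.
e_ss = 1/(1 + K_p) = 1/(78/77) = 77/78.

77/78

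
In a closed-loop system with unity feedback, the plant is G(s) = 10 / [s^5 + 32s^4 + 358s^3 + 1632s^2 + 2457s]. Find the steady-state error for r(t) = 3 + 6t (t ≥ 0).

Factoring s from the denominator leaves a polynomial with constant term 2457, so the system is type 1. Treating each term separately:
  • 3: tracked with zero error.
  • 6t: e_ss = 6/K_v with K_v=10/2457 → 1474.2.
Total e_ss = 1474.2.

1474.2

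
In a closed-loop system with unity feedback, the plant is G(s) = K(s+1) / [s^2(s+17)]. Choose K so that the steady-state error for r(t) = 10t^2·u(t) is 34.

Two free integrators in G(s): this is a type 2 system.
K_a = lim_{s→0} s^2·G(s) = K·1 / (17) = (1/17)·K.
e_ss = 20/K_a = 34 ⇒ K_a = 10/17 ⇒ K = (10/17)/(1/17) = 10.

10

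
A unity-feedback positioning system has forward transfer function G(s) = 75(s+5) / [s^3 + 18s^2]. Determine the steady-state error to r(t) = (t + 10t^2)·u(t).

The denominator has no term below 18s^2 — 2 poles at s=0, type 2. Taking each input component in turn:
  • t: tracked with zero error.
  • 10t^2: e_ss = 20/K_a with K_a=125/6 → 0.96.
Total e_ss = 0.96.

0.96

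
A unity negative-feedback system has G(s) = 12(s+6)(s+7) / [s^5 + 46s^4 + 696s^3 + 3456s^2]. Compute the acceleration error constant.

7/48

Lowest-order denominator term is 3456s^2, so the open loop has 2 poles at the origin → type 2 system.
K_a = lim_{s→0} s^2·G(s) = 12·6·7 / 3456 = 7/48.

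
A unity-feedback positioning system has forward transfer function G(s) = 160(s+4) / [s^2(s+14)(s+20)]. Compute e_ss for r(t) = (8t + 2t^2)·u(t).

1.75

System type = 2 (two poles at s=0). Taking each input component in turn:
  • 8t: tracked with zero error.
  • 2t^2: e_ss = 4/K_a with K_a=16/7 → 1.75.
Total e_ss = 1.75.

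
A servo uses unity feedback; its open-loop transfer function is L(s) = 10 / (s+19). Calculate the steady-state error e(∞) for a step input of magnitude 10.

190/29

The open loop has no poles at the origin → type 0 system.
K_p = lim_{s→0} L(s) = 10 / (19) = 10/19.
e_ss = 10/(1 + K_p) = 10/(29/19) = 190/29.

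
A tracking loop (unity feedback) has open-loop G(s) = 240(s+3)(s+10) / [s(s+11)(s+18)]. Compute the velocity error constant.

G(s) has one factor of s in the denominator, so the system is type 1.
K_v = lim_{s→0} s·G(s) = 240·3·10 / (11·18) = 400/11.

400/11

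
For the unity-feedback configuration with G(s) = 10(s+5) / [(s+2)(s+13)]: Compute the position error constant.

No free integrators in G(s): this is a type 0 system.
K_p = lim_{s→0} G(s) = 10·5 / (2·13) = 25/13.

25/13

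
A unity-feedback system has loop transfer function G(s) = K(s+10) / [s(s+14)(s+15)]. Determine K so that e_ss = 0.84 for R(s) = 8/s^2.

System type = 1 (one pole at s=0).
K_v = lim_{s→0} s·G(s) = K·10 / (14·15) = (1/21)·K.
e_ss = 8/K_v = 0.84 ⇒ K_v = 200/21 ⇒ K = (200/21)/(1/21) = 200.

200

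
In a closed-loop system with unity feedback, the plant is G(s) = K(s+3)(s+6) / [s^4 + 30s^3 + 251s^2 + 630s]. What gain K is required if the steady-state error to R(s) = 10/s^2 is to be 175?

Lowest-order denominator term is 630s, so the open loop has 1 pole at the origin → type 1 system.
K_v = lim_{s→0} s·G(s) = K·3·6 / 630 = (1/35)·K.
e_ss = 10/K_v = 175 ⇒ K_v = 2/35 ⇒ K = (2/35)/(1/35) = 2.

2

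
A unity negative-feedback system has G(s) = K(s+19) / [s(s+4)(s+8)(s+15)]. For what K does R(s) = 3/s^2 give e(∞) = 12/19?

One free integrator in G(s): this is a type 1 system.
K_v = lim_{s→0} s·G(s) = K·19 / (4·8·15) = (19/480)·K.
e_ss = 3/K_v = 12/19 ⇒ K_v = 4.75 ⇒ K = 4.75/(19/480) = 120.

120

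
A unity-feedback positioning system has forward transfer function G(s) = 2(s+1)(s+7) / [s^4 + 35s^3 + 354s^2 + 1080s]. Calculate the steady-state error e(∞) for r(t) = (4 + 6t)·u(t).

3240/7

The denominator has no term below 1080s — 1 pole at s=0, type 1. By superposition:
  • 4: tracked with zero error.
  • 6t: e_ss = 6/K_v with K_v=7/540 → 3240/7.
Total e_ss = 3240/7.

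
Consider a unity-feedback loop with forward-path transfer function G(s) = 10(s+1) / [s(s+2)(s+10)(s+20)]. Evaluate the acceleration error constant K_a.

G(s) has one factor of s in the denominator, so the system is type 1.
K_a = lim_{s→0} s^2·G(s) = 0 (the extra factor of s kills the finite limit).

0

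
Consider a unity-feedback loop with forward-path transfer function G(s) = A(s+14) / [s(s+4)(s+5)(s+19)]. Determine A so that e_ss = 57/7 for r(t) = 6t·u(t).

20

The open loop has one pole at the origin → type 1 system.
K_v = lim_{s→0} s·G(s) = A·14 / (4·5·19) = (7/190)·A.
e_ss = 6/K_v = 57/7 ⇒ K_v = 14/19 ⇒ A = (14/19)/(7/190) = 20.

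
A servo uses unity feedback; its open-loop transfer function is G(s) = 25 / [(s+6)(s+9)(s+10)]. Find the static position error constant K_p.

System type = 0 (no poles at s=0).
K_p = lim_{s→0} G(s) = 25 / (6·9·10) = 5/108.

5/108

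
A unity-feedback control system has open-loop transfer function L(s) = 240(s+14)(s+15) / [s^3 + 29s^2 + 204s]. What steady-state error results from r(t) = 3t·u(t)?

The denominator has no term below 204s — 1 pole at s=0, type 1.
K_v = lim_{s→0} s·L(s) = 240·14·15 / 204 = 4200/17.
e_ss = 3/K_v = 3/(4200/17) = 17/1400.

17/1400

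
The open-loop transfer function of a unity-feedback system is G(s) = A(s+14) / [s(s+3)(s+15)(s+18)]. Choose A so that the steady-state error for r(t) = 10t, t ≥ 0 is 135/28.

G(s) has one factor of s in the denominator, so the system is type 1.
K_v = lim_{s→0} s·G(s) = A·14 / (3·15·18) = (7/405)·A.
e_ss = 10/K_v = 135/28 ⇒ K_v = 56/27 ⇒ A = (56/27)/(7/405) = 120.

120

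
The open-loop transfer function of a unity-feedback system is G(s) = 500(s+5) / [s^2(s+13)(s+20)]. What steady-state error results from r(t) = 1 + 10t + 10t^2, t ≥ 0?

The open loop has two poles at the origin → type 2 system. Taking each input component in turn:
  • 1: tracked with zero error.
  • 10t: tracked with zero error.
  • 10t^2: e_ss = 20/K_a with K_a=125/13 → 2.08.
Total e_ss = 2.08.

2.08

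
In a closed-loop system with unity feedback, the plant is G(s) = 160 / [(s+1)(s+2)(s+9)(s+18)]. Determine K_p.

No free integrators in G(s): this is a type 0 system.
K_p = lim_{s→0} G(s) = 160 / (1·2·9·18) = 40/81.

40/81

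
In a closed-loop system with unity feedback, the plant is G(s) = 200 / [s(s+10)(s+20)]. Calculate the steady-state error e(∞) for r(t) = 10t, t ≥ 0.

10

System type = 1 (one pole at s=0).
K_v = lim_{s→0} s·G(s) = 200 / (10·20) = 1.
e_ss = 10/K_v = 10/1 = 10.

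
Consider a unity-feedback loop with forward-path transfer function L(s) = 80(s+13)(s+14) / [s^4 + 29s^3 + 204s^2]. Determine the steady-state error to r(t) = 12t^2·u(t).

The denominator has no term below 204s^2 — 2 poles at s=0, type 2.
K_a = lim_{s→0} s^2·L(s) = 80·13·14 / 204 = 3640/51.
r(t) = 12t^2 gives R(s) = 24/s^3.
e_ss = 24/K_a = 24/(3640/51) = 153/455.

153/455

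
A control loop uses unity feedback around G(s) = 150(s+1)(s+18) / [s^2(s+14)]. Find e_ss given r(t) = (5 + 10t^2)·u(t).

14/135

G(s) has two factors of s in the denominator, so the system is type 2. Treating each term separately:
  • 5: tracked with zero error.
  • 10t^2: e_ss = 20/K_a with K_a=1350/7 → 14/135.
Total e_ss = 14/135.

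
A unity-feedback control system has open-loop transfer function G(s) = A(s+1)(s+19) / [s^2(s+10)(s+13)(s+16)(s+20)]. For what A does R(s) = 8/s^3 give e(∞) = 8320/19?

40

G(s) has two factors of s in the denominator, so the system is type 2.
K_a = lim_{s→0} s^2·G(s) = A·1·19 / (10·13·16·20) = (19/41600)·A.
e_ss = 8/K_a = 8320/19 ⇒ K_a = 19/1040 ⇒ A = (19/1040)/(19/41600) = 40.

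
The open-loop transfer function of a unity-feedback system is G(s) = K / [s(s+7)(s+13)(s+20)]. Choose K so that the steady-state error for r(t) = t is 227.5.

8

System type = 1 (one pole at s=0).
K_v = lim_{s→0} s·G(s) = K / (7·13·20) = (1/1820)·K.
e_ss = 1/K_v = 227.5 ⇒ K_v = 2/455 ⇒ K = (2/455)/(1/1820) = 8.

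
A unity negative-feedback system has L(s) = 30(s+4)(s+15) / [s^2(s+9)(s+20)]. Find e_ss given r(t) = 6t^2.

1.2

The open loop has two poles at the origin → type 2 system.
K_a = lim_{s→0} s^2·L(s) = 30·4·15 / (9·20) = 10.
r(t) = 6t^2 gives R(s) = 12/s^3.
e_ss = 12/K_a = 12/10 = 1.2.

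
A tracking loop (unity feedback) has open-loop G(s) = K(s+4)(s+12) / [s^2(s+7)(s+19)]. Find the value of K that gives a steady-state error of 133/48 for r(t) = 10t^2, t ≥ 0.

G(s) has two factors of s in the denominator, so the system is type 2.
K_a = lim_{s→0} s^2·G(s) = K·4·12 / (7·19) = (48/133)·K.
e_ss = 20/K_a = 133/48 ⇒ K_a = 960/133 ⇒ K = (960/133)/(48/133) = 20.

20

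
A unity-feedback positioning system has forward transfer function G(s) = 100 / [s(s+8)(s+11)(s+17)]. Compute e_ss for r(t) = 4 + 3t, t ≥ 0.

The open loop has one pole at the origin → type 1 system. By superposition:
  • 4: tracked with zero error.
  • 3t: e_ss = 3/K_v with K_v=25/374 → 44.88.
Total e_ss = 44.88.

44.88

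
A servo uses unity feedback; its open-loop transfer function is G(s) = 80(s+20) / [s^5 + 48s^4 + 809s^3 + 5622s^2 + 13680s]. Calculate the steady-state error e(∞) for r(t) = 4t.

34.2

Factoring s from the denominator leaves a polynomial with constant term 13680, so the system is type 1.
K_v = lim_{s→0} s·G(s) = 80·20 / 13680 = 20/171.
e_ss = 4/K_v = 4/(20/171) = 34.2.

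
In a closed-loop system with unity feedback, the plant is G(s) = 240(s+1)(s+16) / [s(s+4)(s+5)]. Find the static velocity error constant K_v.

192

The open loop has one pole at the origin → type 1 system.
K_v = lim_{s→0} s·G(s) = 240·1·16 / (4·5) = 192.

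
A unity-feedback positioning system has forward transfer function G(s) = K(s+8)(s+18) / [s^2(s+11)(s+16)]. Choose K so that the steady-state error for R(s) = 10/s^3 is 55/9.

The open loop has two poles at the origin → type 2 system.
K_a = lim_{s→0} s^2·G(s) = K·8·18 / (11·16) = (9/11)·K.
e_ss = 10/K_a = 55/9 ⇒ K_a = 18/11 ⇒ K = (18/11)/(9/11) = 2.

2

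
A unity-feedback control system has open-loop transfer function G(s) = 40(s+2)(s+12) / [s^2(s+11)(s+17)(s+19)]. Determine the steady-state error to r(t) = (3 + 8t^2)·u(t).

3553/60

G(s) has two factors of s in the denominator, so the system is type 2. Treating each term separately:
  • 3: tracked with zero error.
  • 8t^2: e_ss = 16/K_a with K_a=960/3553 → 3553/60.
Total e_ss = 3553/60.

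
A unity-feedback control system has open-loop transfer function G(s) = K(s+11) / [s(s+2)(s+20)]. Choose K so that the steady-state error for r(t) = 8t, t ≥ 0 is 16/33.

The open loop has one pole at the origin → type 1 system.
K_v = lim_{s→0} s·G(s) = K·11 / (2·20) = 0.275·K.
e_ss = 8/K_v = 16/33 ⇒ K_v = 16.5 ⇒ K = 16.5/0.275 = 60.

60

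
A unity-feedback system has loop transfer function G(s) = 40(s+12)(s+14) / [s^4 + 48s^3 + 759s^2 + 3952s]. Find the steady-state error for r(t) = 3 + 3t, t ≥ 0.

247/140

The denominator has no term below 3952s — 1 pole at s=0, type 1. Taking each input component in turn:
  • 3: tracked with zero error.
  • 3t: e_ss = 3/K_v with K_v=420/247 → 247/140.
Total e_ss = 247/140.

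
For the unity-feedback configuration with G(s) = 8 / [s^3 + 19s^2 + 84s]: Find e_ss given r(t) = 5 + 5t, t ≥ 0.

Factoring s from the denominator leaves a polynomial with constant term 84, so the system is type 1. Treating each term separately:
  • 5: tracked with zero error.
  • 5t: e_ss = 5/K_v with K_v=2/21 → 52.5.
Total e_ss = 52.5.

52.5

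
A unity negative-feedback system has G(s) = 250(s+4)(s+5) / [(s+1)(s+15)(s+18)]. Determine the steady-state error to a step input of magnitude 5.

135/527

System type = 0 (no poles at s=0).
K_p = lim_{s→0} G(s) = 250·4·5 / (1·15·18) = 500/27.
e_ss = 5/(1 + K_p) = 5/(527/27) = 135/527.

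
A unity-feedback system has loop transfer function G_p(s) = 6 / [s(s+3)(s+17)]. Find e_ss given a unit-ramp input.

8.5

System type = 1 (one pole at s=0).
K_v = lim_{s→0} s·G_p(s) = 6 / (3·17) = 2/17.
e_ss = 1/K_v = 1/(2/17) = 8.5.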